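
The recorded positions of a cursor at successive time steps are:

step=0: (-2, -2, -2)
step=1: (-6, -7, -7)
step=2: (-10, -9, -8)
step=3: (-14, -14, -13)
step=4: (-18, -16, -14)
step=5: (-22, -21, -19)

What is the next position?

Step-to-step displacements: (-4, -5, -5), (-4, -2, -1), (-4, -5, -5), (-4, -2, -1), (-4, -5, -5) — a repeating cycle of length 2.
step 6: apply (-4, -2, -1) → (-26, -23, -20)

(-26, -23, -20)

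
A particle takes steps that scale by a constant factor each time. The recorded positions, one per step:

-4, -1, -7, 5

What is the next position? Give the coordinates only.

The jumps are +3, -6, +12 — a geometric progression with ratio -2.
step 4: 5 − 24 → -19

-19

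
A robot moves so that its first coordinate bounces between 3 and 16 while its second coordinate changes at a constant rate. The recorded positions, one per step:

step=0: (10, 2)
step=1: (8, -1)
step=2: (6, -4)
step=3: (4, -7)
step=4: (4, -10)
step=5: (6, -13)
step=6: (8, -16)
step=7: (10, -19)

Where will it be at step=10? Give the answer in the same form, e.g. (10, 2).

(16, -28)

The first coordinate travels 2 per step and bounces off the walls at 3 and 16.
  step 8: 10 → 12
  step 9: 12 → 14
  step 10: 14 → 16
The second coordinate changes by -3 each step: at step 10 it is -28.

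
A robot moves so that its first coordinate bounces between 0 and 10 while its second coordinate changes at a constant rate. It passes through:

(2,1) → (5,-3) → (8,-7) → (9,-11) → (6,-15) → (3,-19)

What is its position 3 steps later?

(6,-31)

The first coordinate reflects between 0 and 10, moving 3 per step.
  step 6: 3 → 0
  step 7: 0 → 3
  step 8: 3 → 6
The second coordinate changes by -4 each step: at step 8 it is -31.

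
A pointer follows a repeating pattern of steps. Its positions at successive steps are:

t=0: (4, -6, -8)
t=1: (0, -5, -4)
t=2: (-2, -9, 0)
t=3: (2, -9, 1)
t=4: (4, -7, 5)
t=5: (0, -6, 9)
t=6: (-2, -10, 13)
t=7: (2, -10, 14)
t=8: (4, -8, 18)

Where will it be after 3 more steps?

Differencing gives (-4, +1, +4), (-2, -4, +4), (+4, +0, +1), (+2, +2, +4), (-4, +1, +4), (-2, -4, +4), (+4, +0, +1), (+2, +2, +4). This is the pattern (-4, +1, +4), (-2, -4, +4), (+4, +0, +1), (+2, +2, +4) repeated.
step 9: apply (-4, +1, +4) → (0, -7, 22)
step 10: apply (-2, -4, +4) → (-2, -11, 26)
step 11: apply (+4, +0, +1) → (2, -11, 27)

(2, -11, 27)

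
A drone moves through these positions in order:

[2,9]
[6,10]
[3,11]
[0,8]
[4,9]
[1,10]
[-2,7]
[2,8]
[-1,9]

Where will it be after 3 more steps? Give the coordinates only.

[-3,8]

Step-to-step displacements: [+4,+1], [-3,+1], [-3,-3], [+4,+1], [-3,+1], [-3,-3], [+4,+1], [-3,+1] — a repeating cycle of length 3.
step 9: apply [-3,-3] → [-4,6]
step 10: apply [+4,+1] → [0,7]
step 11: apply [-3,+1] → [-3,8]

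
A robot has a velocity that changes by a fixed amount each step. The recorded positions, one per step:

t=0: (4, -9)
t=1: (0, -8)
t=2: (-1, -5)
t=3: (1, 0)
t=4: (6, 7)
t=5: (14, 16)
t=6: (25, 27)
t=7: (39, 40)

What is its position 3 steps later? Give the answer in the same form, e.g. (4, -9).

(99, 91)

Taking differences between consecutive positions: (-4, +1), (-1, +3), (+2, +5), (+5, +7), (+8, +9), (+11, +11), (+14, +13). These grow by (+3, +2) each step.
step 8: (39, 40) + (+17, +15) → (56, 55)
step 9: (56, 55) + (+20, +17) → (76, 72)
step 10: (76, 72) + (+23, +19) → (99, 91)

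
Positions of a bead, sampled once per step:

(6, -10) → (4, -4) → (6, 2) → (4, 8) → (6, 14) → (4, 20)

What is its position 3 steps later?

First: cycles through 6, 4 every 2 steps. Step 8 lands at position 0 of the cycle → 6.
Second: linear, +6 per step → 38 at step 8.

(6, 38)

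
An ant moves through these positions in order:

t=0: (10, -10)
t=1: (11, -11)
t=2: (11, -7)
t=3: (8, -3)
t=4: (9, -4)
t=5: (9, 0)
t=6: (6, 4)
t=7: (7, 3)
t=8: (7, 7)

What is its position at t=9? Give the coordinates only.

(4, 11)

Differencing gives (+1, -1), (+0, +4), (-3, +4), (+1, -1), (+0, +4), (-3, +4), (+1, -1), (+0, +4). This is the pattern (+1, -1), (+0, +4), (-3, +4) repeated.
step 9: apply (-3, +4) → (4, 11)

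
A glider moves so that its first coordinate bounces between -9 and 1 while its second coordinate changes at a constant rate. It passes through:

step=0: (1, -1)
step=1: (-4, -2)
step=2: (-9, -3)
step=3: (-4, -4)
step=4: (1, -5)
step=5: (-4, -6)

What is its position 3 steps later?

The first coordinate reflects between -9 and 1, moving 5 per step.
  step 6: -4 → -9
  step 7: -9 → -4
  step 8: -4 → 1
The second coordinate changes by -1 each step: at step 8 it is -9.

(1, -9)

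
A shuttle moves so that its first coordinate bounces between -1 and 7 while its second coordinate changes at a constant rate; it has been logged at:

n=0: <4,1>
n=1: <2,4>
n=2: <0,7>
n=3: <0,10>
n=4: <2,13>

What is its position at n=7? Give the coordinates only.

<6,22>

The first coordinate travels 2 per step and bounces off the walls at -1 and 7.
  step 5: 2 → 4
  step 6: 4 → 6
  step 7: 6 → 6
The second coordinate changes by +3 each step: at step 7 it is 22.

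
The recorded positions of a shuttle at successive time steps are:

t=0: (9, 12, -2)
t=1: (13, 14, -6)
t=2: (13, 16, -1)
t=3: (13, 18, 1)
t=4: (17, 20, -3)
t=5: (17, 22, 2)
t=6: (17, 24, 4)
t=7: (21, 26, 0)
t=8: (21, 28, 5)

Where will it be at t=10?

The moves between consecutive positions are (+4, +2, -4), (+0, +2, +5), (+0, +2, +2), (+4, +2, -4), (+0, +2, +5), (+0, +2, +2), (+4, +2, -4), (+0, +2, +5); they repeat the 3-cycle [(+4, +2, -4), (+0, +2, +5), (+0, +2, +2)].
step 9: apply (+0, +2, +2) → (21, 30, 7)
step 10: apply (+4, +2, -4) → (25, 32, 3)

(25, 32, 3)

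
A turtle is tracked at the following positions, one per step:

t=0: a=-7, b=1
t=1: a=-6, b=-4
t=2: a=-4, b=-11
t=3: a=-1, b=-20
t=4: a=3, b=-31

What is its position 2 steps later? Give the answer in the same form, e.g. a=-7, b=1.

a=14, b=-59

First differences are (+1,-5), (+2,-7), (+3,-9), (+4,-11); their common second difference is (+1,-2) (constant acceleration).
step 5: a=3, b=-31 + (+5,-13) → a=8, b=-44
step 6: a=8, b=-44 + (+6,-15) → a=14, b=-59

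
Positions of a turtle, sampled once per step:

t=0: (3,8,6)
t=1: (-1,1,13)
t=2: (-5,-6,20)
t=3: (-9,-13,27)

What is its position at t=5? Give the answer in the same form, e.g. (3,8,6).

(-17,-27,41)

The position changes by (-4,-7,+7) every step.
step 4: (-9,-13,27) + (-4,-7,+7) → (-13,-20,34)
step 5: (-13,-20,34) + (-4,-7,+7) → (-17,-27,41)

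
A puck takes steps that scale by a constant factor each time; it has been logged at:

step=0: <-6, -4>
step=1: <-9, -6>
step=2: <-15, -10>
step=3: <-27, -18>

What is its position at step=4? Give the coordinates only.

Consecutive displacements <-3, -2>, <-6, -4>, <-12, -8> scale by a factor of 2 each step.
step 4: <-27, -18> + <-24, -16> → <-51, -34>

<-51, -34>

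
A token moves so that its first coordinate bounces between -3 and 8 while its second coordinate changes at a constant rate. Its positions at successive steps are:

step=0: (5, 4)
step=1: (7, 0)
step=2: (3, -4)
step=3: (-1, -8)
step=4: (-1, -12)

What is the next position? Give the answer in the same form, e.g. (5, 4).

(3, -16)

The first coordinate travels 4 per step and bounces off the walls at -3 and 8.
  step 5: -1 → 3
The second coordinate changes by -4 each step: at step 5 it is -16.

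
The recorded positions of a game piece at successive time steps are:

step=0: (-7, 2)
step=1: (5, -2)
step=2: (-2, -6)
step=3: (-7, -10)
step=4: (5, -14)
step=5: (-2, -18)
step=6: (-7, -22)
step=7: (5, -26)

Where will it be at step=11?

(-2, -42)

First: cycles through -7, 5, -2 every 3 steps. Step 11 lands at position 2 of the cycle → -2.
Second: linear, -4 per step → -42 at step 11.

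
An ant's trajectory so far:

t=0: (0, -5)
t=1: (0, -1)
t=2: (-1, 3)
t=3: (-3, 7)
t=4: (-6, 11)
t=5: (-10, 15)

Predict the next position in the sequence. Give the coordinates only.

Successive displacements: (+0, +4), (-1, +4), (-2, +4), (-3, +4), (-4, +4) — each changes by (-1, +0).
step 6: (-10, 15) + (-5, +4) → (-15, 19)

(-15, 19)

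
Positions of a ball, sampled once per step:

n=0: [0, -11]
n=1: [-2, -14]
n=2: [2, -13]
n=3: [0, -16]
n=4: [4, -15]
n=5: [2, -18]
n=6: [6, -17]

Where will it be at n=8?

[8, -19]

Step-to-step displacements: [-2, -3], [+4, +1], [-2, -3], [+4, +1], [-2, -3], [+4, +1] — a repeating cycle of length 2.
step 7: apply [-2, -3] → [4, -20]
step 8: apply [+4, +1] → [8, -19]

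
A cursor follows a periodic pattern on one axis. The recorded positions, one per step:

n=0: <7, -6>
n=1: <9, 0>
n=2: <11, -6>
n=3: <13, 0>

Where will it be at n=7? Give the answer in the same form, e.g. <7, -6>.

<21, 0>

The first coordinate changes by +2 each step, so at step 7 it is 7 + 7·(2) = 21.
The second coordinate repeats the cycle [-6, 0] with period 2; step 7 mod 2 = 1, giving 0.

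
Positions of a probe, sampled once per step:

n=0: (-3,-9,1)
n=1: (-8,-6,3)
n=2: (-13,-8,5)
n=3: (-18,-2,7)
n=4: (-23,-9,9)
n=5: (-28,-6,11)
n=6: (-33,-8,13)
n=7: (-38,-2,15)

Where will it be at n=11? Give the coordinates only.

(-58,-2,23)

The first coordinate changes by -5 each step, so at step 11 it is -3 + 11·(-5) = -58.
The second coordinate repeats the cycle [-9, -6, -8, -2] with period 4; step 11 mod 4 = 3, giving -2.
The third coordinate changes by +2 each step, so at step 11 it is 1 + 11·(2) = 23.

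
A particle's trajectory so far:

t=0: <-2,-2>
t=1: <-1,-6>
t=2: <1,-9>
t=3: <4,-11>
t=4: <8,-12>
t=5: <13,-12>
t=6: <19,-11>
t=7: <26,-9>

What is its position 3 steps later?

Successive displacements: <+1,-4>, <+2,-3>, <+3,-2>, <+4,-1>, <+5,+0>, <+6,+1>, <+7,+2> — each changes by <+1,+1>.
step 8: <26,-9> + <+8,+3> → <34,-6>
step 9: <34,-6> + <+9,+4> → <43,-2>
step 10: <43,-2> + <+10,+5> → <53,3>

<53,3>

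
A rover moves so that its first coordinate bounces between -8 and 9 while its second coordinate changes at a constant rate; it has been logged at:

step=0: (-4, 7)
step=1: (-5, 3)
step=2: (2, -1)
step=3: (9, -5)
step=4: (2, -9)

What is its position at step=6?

The first coordinate travels 7 per step and bounces off the walls at -8 and 9.
  step 5: 2 → -5
  step 6: -5 → -4
The second coordinate changes by -4 each step: at step 6 it is -17.

(-4, -17)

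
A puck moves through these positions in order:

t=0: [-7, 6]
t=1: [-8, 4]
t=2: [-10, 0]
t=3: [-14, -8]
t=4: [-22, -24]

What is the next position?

[-38, -56]

Consecutive displacements [-1, -2], [-2, -4], [-4, -8], [-8, -16] scale by a factor of 2 each step.
step 5: [-22, -24] + [-16, -32] → [-38, -56]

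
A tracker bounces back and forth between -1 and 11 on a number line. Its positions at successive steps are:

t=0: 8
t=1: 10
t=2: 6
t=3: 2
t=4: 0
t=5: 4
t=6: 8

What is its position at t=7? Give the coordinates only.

The value reflects between -1 and 11, moving 4 per step.
  step 7: 8 → 10

10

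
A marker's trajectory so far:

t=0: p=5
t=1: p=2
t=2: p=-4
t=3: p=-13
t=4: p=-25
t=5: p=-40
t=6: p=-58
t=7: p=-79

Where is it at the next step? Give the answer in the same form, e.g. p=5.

p=-103

First differences are -3, -6, -9, -12, -15, -18, -21; their common second difference is -3 (constant acceleration).
step 8: -79 − 24 → p=-103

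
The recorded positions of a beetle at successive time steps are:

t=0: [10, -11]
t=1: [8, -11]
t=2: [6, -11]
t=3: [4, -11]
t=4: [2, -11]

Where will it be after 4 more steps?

[-6, -11]

The position changes by [-2, +0] every step.
step 5: [2, -11] + [-2, +0] → [0, -11]
step 6: [0, -11] + [-2, +0] → [-2, -11]
step 7: [-2, -11] + [-2, +0] → [-4, -11]
step 8: [-4, -11] + [-2, +0] → [-6, -11]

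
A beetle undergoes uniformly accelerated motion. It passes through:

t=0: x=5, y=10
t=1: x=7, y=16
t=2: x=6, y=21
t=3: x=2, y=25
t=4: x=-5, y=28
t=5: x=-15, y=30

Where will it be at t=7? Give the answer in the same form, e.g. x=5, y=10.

x=-44, y=31

First differences are (+2,+6), (-1,+5), (-4,+4), (-7,+3), (-10,+2); their common second difference is (-3,-1) (constant acceleration).
step 6: x=-15, y=30 + (-13,+1) → x=-28, y=31
step 7: x=-28, y=31 + (-16,+0) → x=-44, y=31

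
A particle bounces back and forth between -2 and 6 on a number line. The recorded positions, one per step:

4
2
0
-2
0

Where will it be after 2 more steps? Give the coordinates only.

4

The value travels 2 per step and bounces off the walls at -2 and 6.
  step 5: 0 → 2
  step 6: 2 → 4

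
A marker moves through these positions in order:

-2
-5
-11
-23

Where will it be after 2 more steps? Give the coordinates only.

-95

Consecutive displacements -3, -6, -12 scale by a factor of 2 each step.
step 4: -23 − 24 → -47
step 5: -47 − 48 → -95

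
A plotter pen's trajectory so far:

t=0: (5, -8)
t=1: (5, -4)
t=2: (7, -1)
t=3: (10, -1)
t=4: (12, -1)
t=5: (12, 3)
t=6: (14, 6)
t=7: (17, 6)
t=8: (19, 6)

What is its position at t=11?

(24, 13)

Step-to-step displacements: (+0, +4), (+2, +3), (+3, +0), (+2, +0), (+0, +4), (+2, +3), (+3, +0), (+2, +0) — a repeating cycle of length 4.
step 9: apply (+0, +4) → (19, 10)
step 10: apply (+2, +3) → (21, 13)
step 11: apply (+3, +0) → (24, 13)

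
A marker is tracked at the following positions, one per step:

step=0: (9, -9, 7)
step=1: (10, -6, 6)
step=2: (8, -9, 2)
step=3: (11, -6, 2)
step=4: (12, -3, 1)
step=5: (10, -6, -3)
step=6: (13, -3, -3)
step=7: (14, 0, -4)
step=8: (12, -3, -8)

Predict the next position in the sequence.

(15, 0, -8)

Step-to-step displacements: (+1, +3, -1), (-2, -3, -4), (+3, +3, +0), (+1, +3, -1), (-2, -3, -4), (+3, +3, +0), (+1, +3, -1), (-2, -3, -4) — a repeating cycle of length 3.
step 9: apply (+3, +3, +0) → (15, 0, -8)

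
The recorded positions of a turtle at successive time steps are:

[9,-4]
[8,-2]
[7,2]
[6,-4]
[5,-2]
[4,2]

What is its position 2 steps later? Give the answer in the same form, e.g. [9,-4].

First: linear, -1 per step → 2 at step 7.
Second: cycles through -4, -2, 2 every 3 steps. Step 7 lands at position 1 of the cycle → -2.

[2,-2]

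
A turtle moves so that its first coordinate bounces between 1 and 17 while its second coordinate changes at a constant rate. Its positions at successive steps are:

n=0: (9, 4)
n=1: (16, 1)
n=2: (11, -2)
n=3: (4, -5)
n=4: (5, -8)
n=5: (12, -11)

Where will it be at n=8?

(1, -20)

The first coordinate travels 7 per step and bounces off the walls at 1 and 17.
  step 6: 12 → 15
  step 7: 15 → 8
  step 8: 8 → 1
The second coordinate changes by -3 each step: at step 8 it is -20.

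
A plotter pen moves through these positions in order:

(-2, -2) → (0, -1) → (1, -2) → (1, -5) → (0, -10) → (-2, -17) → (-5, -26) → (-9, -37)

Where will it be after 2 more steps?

(-20, -65)

First differences are (+2, +1), (+1, -1), (+0, -3), (-1, -5), (-2, -7), (-3, -9), (-4, -11); their common second difference is (-1, -2) (constant acceleration).
step 8: (-9, -37) + (-5, -13) → (-14, -50)
step 9: (-14, -50) + (-6, -15) → (-20, -65)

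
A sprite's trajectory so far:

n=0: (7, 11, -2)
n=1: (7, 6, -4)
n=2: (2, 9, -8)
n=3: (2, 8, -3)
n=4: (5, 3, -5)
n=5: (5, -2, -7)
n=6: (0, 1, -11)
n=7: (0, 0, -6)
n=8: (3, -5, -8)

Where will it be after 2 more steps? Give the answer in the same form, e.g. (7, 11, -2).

The moves between consecutive positions are (+0, -5, -2), (-5, +3, -4), (+0, -1, +5), (+3, -5, -2), (+0, -5, -2), (-5, +3, -4), (+0, -1, +5), (+3, -5, -2); they repeat the 4-cycle [(+0, -5, -2), (-5, +3, -4), (+0, -1, +5), (+3, -5, -2)].
step 9: apply (+0, -5, -2) → (3, -10, -10)
step 10: apply (-5, +3, -4) → (-2, -7, -14)

(-2, -7, -14)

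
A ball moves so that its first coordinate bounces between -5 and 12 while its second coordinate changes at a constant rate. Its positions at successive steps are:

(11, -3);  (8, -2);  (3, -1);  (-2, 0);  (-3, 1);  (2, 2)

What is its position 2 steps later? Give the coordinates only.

The first coordinate travels 5 per step and bounces off the walls at -5 and 12.
  step 6: 2 → 7
  step 7: 7 → 12
The second coordinate changes by +1 each step: at step 7 it is 4.

(12, 4)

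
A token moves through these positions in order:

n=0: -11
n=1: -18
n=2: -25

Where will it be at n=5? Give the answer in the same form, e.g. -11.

-46

Constant displacement of -7 per step.
step 3: -25 − 7 → -32
step 4: -32 − 7 → -39
step 5: -39 − 7 → -46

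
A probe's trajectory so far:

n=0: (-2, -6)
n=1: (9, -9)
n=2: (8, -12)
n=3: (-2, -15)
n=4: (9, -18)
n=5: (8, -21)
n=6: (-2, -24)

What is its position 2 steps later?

The first coordinate repeats the cycle [-2, 9, 8] with period 3; step 8 mod 3 = 2, giving 8.
The second coordinate changes by -3 each step, so at step 8 it is -6 + 8·(-3) = -30.

(8, -30)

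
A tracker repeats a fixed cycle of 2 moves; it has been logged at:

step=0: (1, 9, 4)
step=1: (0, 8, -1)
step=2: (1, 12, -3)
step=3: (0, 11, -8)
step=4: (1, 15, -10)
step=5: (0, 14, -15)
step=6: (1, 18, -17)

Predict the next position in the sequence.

(0, 17, -22)

Step-to-step displacements: (-1, -1, -5), (+1, +4, -2), (-1, -1, -5), (+1, +4, -2), (-1, -1, -5), (+1, +4, -2) — a repeating cycle of length 2.
step 7: apply (-1, -1, -5) → (0, 17, -22)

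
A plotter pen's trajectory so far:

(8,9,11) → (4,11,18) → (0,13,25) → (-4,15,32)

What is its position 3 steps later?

Constant displacement of (-4,+2,+7) per step.
step 4: (-4,15,32) + (-4,+2,+7) → (-8,17,39)
step 5: (-8,17,39) + (-4,+2,+7) → (-12,19,46)
step 6: (-12,19,46) + (-4,+2,+7) → (-16,21,53)

(-16,21,53)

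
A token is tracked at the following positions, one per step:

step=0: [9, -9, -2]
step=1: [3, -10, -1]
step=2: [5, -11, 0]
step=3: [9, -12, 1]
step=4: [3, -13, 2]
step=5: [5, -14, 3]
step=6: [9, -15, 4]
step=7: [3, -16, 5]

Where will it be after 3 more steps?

[3, -19, 8]

First: cycles through 9, 3, 5 every 3 steps. Step 10 lands at position 1 of the cycle → 3.
Second: linear, -1 per step → -19 at step 10.
Third: linear, +1 per step → 8 at step 10.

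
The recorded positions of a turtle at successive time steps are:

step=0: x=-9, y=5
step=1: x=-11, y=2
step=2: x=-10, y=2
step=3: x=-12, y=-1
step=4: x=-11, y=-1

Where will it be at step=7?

Step-to-step displacements: (-2,-3), (+1,+0), (-2,-3), (+1,+0) — a repeating cycle of length 2.
step 5: apply (-2,-3) → x=-13, y=-4
step 6: apply (+1,+0) → x=-12, y=-4
step 7: apply (-2,-3) → x=-14, y=-7

x=-14, y=-7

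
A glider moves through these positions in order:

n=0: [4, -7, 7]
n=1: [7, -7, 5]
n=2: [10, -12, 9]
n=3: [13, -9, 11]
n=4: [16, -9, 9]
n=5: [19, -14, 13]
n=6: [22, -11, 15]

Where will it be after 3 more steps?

Step-to-step displacements: [+3, +0, -2], [+3, -5, +4], [+3, +3, +2], [+3, +0, -2], [+3, -5, +4], [+3, +3, +2] — a repeating cycle of length 3.
step 7: apply [+3, +0, -2] → [25, -11, 13]
step 8: apply [+3, -5, +4] → [28, -16, 17]
step 9: apply [+3, +3, +2] → [31, -13, 19]

[31, -13, 19]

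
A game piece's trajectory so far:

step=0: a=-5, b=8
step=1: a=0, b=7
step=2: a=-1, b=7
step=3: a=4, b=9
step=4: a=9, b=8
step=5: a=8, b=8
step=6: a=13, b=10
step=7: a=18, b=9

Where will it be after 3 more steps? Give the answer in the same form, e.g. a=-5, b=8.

a=27, b=10

The moves between consecutive positions are (+5, -1), (-1, +0), (+5, +2), (+5, -1), (-1, +0), (+5, +2), (+5, -1); they repeat the 3-cycle [(+5, -1), (-1, +0), (+5, +2)].
step 8: apply (-1, +0) → a=17, b=9
step 9: apply (+5, +2) → a=22, b=11
step 10: apply (+5, -1) → a=27, b=10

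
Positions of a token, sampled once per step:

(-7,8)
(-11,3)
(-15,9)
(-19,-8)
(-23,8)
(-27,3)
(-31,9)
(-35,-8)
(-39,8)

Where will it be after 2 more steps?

(-47,9)

First: linear, -4 per step → -47 at step 10.
Second: cycles through 8, 3, 9, -8 every 4 steps. Step 10 lands at position 2 of the cycle → 9.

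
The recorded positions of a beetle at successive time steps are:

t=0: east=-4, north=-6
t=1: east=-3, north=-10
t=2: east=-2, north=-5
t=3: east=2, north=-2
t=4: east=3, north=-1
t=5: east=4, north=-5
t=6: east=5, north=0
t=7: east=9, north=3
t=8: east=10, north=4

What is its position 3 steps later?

east=16, north=8

Differencing gives (+1, -4), (+1, +5), (+4, +3), (+1, +1), (+1, -4), (+1, +5), (+4, +3), (+1, +1). This is the pattern (+1, -4), (+1, +5), (+4, +3), (+1, +1) repeated.
step 9: apply (+1, -4) → east=11, north=0
step 10: apply (+1, +5) → east=12, north=5
step 11: apply (+4, +3) → east=16, north=8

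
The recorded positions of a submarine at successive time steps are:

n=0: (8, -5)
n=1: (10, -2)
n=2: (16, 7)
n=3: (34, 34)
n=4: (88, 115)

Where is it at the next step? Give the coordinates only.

(250, 358)

Step-to-step displacements: (+2, +3), (+6, +9), (+18, +27), (+54, +81); each is 3× the previous.
step 5: (88, 115) + (+162, +243) → (250, 358)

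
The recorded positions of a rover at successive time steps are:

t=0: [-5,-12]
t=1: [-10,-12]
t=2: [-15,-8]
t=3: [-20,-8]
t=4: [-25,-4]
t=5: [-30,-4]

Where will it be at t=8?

Differencing gives [-5,+0], [-5,+4], [-5,+0], [-5,+4], [-5,+0]. This is the pattern [-5,+0], [-5,+4] repeated.
step 6: apply [-5,+4] → [-35,0]
step 7: apply [-5,+0] → [-40,0]
step 8: apply [-5,+4] → [-45,4]

[-45,4]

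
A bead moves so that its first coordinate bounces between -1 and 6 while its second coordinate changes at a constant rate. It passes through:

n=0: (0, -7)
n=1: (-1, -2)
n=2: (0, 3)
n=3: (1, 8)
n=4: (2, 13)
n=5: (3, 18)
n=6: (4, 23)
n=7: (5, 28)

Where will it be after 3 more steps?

(4, 43)

The first coordinate reflects between -1 and 6, moving 1 per step.
  step 8: 5 → 6
  step 9: 6 → 5
  step 10: 5 → 4
The second coordinate changes by +5 each step: at step 10 it is 43.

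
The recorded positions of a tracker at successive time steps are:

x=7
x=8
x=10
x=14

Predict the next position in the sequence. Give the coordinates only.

Consecutive displacements +1, +2, +4 scale by a factor of 2 each step.
step 4: 14 + 8 → x=22

x=22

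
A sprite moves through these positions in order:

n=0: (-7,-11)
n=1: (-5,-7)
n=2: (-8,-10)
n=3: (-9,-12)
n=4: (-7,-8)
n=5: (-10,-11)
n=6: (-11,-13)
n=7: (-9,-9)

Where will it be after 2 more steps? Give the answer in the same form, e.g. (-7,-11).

Differencing gives (+2,+4), (-3,-3), (-1,-2), (+2,+4), (-3,-3), (-1,-2), (+2,+4). This is the pattern (+2,+4), (-3,-3), (-1,-2) repeated.
step 8: apply (-3,-3) → (-12,-12)
step 9: apply (-1,-2) → (-13,-14)

(-13,-14)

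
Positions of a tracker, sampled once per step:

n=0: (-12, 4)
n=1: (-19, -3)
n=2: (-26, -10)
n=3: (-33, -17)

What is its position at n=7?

(-61, -45)

Constant displacement of (-7, -7) per step.
step 4: (-33, -17) + (-7, -7) → (-40, -24)
step 5: (-40, -24) + (-7, -7) → (-47, -31)
step 6: (-47, -31) + (-7, -7) → (-54, -38)
step 7: (-54, -38) + (-7, -7) → (-61, -45)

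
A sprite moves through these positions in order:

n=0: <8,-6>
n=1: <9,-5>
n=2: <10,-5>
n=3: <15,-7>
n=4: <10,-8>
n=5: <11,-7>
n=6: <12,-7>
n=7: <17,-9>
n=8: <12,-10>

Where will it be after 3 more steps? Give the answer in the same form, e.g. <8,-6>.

The moves between consecutive positions are <+1,+1>, <+1,+0>, <+5,-2>, <-5,-1>, <+1,+1>, <+1,+0>, <+5,-2>, <-5,-1>; they repeat the 4-cycle [<+1,+1>, <+1,+0>, <+5,-2>, <-5,-1>].
step 9: apply <+1,+1> → <13,-9>
step 10: apply <+1,+0> → <14,-9>
step 11: apply <+5,-2> → <19,-11>

<19,-11>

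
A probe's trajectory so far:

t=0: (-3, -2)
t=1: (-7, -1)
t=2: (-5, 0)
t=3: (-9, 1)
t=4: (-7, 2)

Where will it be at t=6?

(-9, 4)

Step-to-step displacements: (-4, +1), (+2, +1), (-4, +1), (+2, +1) — a repeating cycle of length 2.
step 5: apply (-4, +1) → (-11, 3)
step 6: apply (+2, +1) → (-9, 4)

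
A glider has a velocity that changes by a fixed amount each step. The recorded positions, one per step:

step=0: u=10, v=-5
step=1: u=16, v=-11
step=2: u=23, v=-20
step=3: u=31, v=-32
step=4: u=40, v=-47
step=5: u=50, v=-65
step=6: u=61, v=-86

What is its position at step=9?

Taking differences between consecutive positions: (+6,-6), (+7,-9), (+8,-12), (+9,-15), (+10,-18), (+11,-21). These grow by (+1,-3) each step.
step 7: u=61, v=-86 + (+12,-24) → u=73, v=-110
step 8: u=73, v=-110 + (+13,-27) → u=86, v=-137
step 9: u=86, v=-137 + (+14,-30) → u=100, v=-167

u=100, v=-167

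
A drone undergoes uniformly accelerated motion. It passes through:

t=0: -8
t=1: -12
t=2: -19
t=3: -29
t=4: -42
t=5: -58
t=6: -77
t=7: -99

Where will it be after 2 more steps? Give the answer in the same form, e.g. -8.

Successive displacements: -4, -7, -10, -13, -16, -19, -22 — each changes by -3.
step 8: -99 − 25 → -124
step 9: -124 − 28 → -152

-152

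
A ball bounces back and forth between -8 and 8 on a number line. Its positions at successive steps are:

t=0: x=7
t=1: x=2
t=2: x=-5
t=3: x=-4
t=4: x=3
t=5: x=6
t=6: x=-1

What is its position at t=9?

The value travels 7 per step and bounces off the walls at -8 and 8.
  step 7: -1 → -8
  step 8: -8 → -1
  step 9: -1 → 6

x=6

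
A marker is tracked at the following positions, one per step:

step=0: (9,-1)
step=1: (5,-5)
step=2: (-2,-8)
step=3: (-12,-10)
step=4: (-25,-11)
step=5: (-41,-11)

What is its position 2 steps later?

(-82,-8)

Taking differences between consecutive positions: (-4,-4), (-7,-3), (-10,-2), (-13,-1), (-16,+0). These grow by (-3,+1) each step.
step 6: (-41,-11) + (-19,+1) → (-60,-10)
step 7: (-60,-10) + (-22,+2) → (-82,-8)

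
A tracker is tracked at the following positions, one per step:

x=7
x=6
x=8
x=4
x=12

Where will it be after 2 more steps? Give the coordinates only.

Consecutive displacements -1, +2, -4, +8 scale by a factor of -2 each step.
step 5: 12 − 16 → x=-4
step 6: -4 + 32 → x=28

x=28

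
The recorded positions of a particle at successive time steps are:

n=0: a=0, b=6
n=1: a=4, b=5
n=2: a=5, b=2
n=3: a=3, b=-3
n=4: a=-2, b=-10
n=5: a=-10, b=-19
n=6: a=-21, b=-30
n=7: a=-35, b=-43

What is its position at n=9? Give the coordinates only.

a=-72, b=-75

Successive displacements: (+4,-1), (+1,-3), (-2,-5), (-5,-7), (-8,-9), (-11,-11), (-14,-13) — each changes by (-3,-2).
step 8: a=-35, b=-43 + (-17,-15) → a=-52, b=-58
step 9: a=-52, b=-58 + (-20,-17) → a=-72, b=-75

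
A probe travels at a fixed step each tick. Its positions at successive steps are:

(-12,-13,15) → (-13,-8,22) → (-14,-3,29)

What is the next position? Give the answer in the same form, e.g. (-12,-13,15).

The position changes by (-1,+5,+7) every step.
step 3: (-14,-3,29) + (-1,+5,+7) → (-15,2,36)

(-15,2,36)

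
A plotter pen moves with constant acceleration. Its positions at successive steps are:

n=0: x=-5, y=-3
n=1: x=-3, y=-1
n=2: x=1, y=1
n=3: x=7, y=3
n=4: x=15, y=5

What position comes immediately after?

Taking differences between consecutive positions: (+2,+2), (+4,+2), (+6,+2), (+8,+2). These grow by (+2,+0) each step.
step 5: x=15, y=5 + (+10,+2) → x=25, y=7

x=25, y=7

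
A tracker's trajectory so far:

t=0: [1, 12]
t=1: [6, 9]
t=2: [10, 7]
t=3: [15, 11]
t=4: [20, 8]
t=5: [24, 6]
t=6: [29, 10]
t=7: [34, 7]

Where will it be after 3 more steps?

The moves between consecutive positions are [+5, -3], [+4, -2], [+5, +4], [+5, -3], [+4, -2], [+5, +4], [+5, -3]; they repeat the 3-cycle [[+5, -3], [+4, -2], [+5, +4]].
step 8: apply [+4, -2] → [38, 5]
step 9: apply [+5, +4] → [43, 9]
step 10: apply [+5, -3] → [48, 6]

[48, 6]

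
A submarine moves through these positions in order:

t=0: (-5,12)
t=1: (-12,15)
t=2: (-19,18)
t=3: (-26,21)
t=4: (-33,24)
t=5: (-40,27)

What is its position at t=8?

Each step adds (-7,+3) to the position.
step 6: (-40,27) + (-7,+3) → (-47,30)
step 7: (-47,30) + (-7,+3) → (-54,33)
step 8: (-54,33) + (-7,+3) → (-61,36)

(-61,36)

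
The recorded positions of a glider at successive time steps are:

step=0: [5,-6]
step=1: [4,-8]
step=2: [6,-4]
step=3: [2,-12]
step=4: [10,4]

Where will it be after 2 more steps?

[26,36]

The jumps are [-1,-2], [+2,+4], [-4,-8], [+8,+16] — a geometric progression with ratio -2.
step 5: [10,4] + [-16,-32] → [-6,-28]
step 6: [-6,-28] + [+32,+64] → [26,36]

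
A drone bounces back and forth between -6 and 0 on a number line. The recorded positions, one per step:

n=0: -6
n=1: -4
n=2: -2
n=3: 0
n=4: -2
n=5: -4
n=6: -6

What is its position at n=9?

The value travels 2 per step and bounces off the walls at -6 and 0.
  step 7: -6 → -4
  step 8: -4 → -2
  step 9: -2 → 0

0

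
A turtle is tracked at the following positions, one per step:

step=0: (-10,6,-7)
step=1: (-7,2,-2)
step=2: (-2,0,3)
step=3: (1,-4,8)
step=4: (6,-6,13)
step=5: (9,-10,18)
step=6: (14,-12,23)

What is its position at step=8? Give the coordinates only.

(22,-18,33)

The moves between consecutive positions are (+3,-4,+5), (+5,-2,+5), (+3,-4,+5), (+5,-2,+5), (+3,-4,+5), (+5,-2,+5); they repeat the 2-cycle [(+3,-4,+5), (+5,-2,+5)].
step 7: apply (+3,-4,+5) → (17,-16,28)
step 8: apply (+5,-2,+5) → (22,-18,33)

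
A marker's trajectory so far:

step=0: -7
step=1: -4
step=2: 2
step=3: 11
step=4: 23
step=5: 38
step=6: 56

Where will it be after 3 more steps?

128

Successive displacements: +3, +6, +9, +12, +15, +18 — each changes by +3.
step 7: 56 + 21 → 77
step 8: 77 + 24 → 101
step 9: 101 + 27 → 128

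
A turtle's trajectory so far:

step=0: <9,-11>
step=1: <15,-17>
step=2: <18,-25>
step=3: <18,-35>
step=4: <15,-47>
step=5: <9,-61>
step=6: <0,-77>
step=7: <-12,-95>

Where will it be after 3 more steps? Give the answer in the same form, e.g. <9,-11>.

First differences are <+6,-6>, <+3,-8>, <+0,-10>, <-3,-12>, <-6,-14>, <-9,-16>, <-12,-18>; their common second difference is <-3,-2> (constant acceleration).
step 8: <-12,-95> + <-15,-20> → <-27,-115>
step 9: <-27,-115> + <-18,-22> → <-45,-137>
step 10: <-45,-137> + <-21,-24> → <-66,-161>

<-66,-161>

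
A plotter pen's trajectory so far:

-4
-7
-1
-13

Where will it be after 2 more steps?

Consecutive displacements -3, +6, -12 scale by a factor of -2 each step.
step 4: -13 + 24 → 11
step 5: 11 − 48 → -37

-37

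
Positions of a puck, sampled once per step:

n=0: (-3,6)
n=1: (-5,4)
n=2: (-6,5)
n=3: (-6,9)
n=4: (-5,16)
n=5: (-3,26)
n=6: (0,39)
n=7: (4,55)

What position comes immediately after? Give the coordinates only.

(9,74)

Taking differences between consecutive positions: (-2,-2), (-1,+1), (+0,+4), (+1,+7), (+2,+10), (+3,+13), (+4,+16). These grow by (+1,+3) each step.
step 8: (4,55) + (+5,+19) → (9,74)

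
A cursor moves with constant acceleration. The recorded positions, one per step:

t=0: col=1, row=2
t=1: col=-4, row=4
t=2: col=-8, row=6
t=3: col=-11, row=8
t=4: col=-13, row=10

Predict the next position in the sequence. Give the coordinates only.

col=-14, row=12

First differences are (-5,+2), (-4,+2), (-3,+2), (-2,+2); their common second difference is (+1,+0) (constant acceleration).
step 5: col=-13, row=10 + (-1,+2) → col=-14, row=12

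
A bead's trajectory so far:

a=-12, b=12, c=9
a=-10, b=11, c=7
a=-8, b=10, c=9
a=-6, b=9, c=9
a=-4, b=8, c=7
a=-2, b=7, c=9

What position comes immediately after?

a=0, b=6, c=9

A: linear, +2 per step → 0 at step 6.
B: linear, -1 per step → 6 at step 6.
C: cycles through 9, 7, 9 every 3 steps. Step 6 lands at position 0 of the cycle → 9.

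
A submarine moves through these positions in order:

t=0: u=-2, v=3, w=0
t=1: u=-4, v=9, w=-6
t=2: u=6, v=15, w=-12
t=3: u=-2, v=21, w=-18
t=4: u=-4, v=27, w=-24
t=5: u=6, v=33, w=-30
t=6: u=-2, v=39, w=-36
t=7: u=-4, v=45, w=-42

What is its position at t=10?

u=-4, v=63, w=-60

The u coordinate repeats the cycle [-2, -4, 6] with period 3; step 10 mod 3 = 1, giving -4.
The v coordinate changes by +6 each step, so at step 10 it is 3 + 10·(6) = 63.
The w coordinate changes by -6 each step, so at step 10 it is 0 + 10·(-6) = -60.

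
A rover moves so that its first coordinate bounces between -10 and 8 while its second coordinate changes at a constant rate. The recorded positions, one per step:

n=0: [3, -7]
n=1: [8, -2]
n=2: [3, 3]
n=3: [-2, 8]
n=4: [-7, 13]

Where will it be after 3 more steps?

The first coordinate travels 5 per step and bounces off the walls at -10 and 8.
  step 5: -7 → -8
  step 6: -8 → -3
  step 7: -3 → 2
The second coordinate changes by +5 each step: at step 7 it is 28.

[2, 28]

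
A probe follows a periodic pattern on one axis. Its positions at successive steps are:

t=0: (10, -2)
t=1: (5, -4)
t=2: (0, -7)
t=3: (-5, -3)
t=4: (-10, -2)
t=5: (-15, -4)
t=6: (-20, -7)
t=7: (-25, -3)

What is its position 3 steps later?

First: linear, -5 per step → -40 at step 10.
Second: cycles through -2, -4, -7, -3 every 4 steps. Step 10 lands at position 2 of the cycle → -7.

(-40, -7)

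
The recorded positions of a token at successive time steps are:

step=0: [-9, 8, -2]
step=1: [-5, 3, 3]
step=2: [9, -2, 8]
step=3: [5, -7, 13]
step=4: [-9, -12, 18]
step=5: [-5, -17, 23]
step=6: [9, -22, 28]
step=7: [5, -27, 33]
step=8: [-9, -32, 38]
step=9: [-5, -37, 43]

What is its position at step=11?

[5, -47, 53]

The first coordinate repeats the cycle [-9, -5, 9, 5] with period 4; step 11 mod 4 = 3, giving 5.
The second coordinate changes by -5 each step, so at step 11 it is 8 + 11·(-5) = -47.
The third coordinate changes by +5 each step, so at step 11 it is -2 + 11·(5) = 53.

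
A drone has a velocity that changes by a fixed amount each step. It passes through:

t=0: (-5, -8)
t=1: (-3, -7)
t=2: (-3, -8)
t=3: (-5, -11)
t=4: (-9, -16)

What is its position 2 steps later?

Successive displacements: (+2, +1), (+0, -1), (-2, -3), (-4, -5) — each changes by (-2, -2).
step 5: (-9, -16) + (-6, -7) → (-15, -23)
step 6: (-15, -23) + (-8, -9) → (-23, -32)

(-23, -32)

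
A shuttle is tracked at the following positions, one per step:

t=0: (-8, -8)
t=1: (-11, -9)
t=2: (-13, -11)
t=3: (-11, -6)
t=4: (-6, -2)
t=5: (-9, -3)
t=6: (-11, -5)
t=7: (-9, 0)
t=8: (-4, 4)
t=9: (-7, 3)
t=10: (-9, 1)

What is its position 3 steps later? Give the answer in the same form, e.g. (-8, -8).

(-5, 9)

Differencing gives (-3, -1), (-2, -2), (+2, +5), (+5, +4), (-3, -1), (-2, -2), (+2, +5), (+5, +4), (-3, -1), (-2, -2). This is the pattern (-3, -1), (-2, -2), (+2, +5), (+5, +4) repeated.
step 11: apply (+2, +5) → (-7, 6)
step 12: apply (+5, +4) → (-2, 10)
step 13: apply (-3, -1) → (-5, 9)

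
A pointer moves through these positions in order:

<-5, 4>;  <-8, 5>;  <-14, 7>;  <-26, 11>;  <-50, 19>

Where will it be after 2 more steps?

Step-to-step displacements: <-3, +1>, <-6, +2>, <-12, +4>, <-24, +8>; each is 2× the previous.
step 5: <-50, 19> + <-48, +16> → <-98, 35>
step 6: <-98, 35> + <-96, +32> → <-194, 67>

<-194, 67>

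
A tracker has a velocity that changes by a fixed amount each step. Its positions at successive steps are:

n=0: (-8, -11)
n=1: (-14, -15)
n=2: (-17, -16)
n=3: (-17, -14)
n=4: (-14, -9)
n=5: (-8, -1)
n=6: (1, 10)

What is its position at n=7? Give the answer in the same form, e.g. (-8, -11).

First differences are (-6, -4), (-3, -1), (+0, +2), (+3, +5), (+6, +8), (+9, +11); their common second difference is (+3, +3) (constant acceleration).
step 7: (1, 10) + (+12, +14) → (13, 24)

(13, 24)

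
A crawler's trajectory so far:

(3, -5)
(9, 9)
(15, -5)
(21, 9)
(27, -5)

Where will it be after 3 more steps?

(45, 9)

The first coordinate changes by +6 each step, so at step 7 it is 3 + 7·(6) = 45.
The second coordinate repeats the cycle [-5, 9] with period 2; step 7 mod 2 = 1, giving 9.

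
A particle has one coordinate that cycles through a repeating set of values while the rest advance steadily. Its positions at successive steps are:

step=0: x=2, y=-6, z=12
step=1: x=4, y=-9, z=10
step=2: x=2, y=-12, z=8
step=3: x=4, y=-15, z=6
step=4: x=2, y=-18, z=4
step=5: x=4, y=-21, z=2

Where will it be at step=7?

X: cycles through 2, 4 every 2 steps. Step 7 lands at position 1 of the cycle → 4.
Y: linear, -3 per step → -27 at step 7.
Z: linear, -2 per step → -2 at step 7.

x=4, y=-27, z=-2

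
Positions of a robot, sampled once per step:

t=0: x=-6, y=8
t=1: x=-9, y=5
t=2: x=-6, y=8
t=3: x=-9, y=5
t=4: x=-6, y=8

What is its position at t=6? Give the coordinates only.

x=-6, y=8

Consecutive displacements (-3, -3), (+3, +3), (-3, -3), (+3, +3) scale by a factor of -1 each step.
step 5: x=-6, y=8 + (-3, -3) → x=-9, y=5
step 6: x=-9, y=5 + (+3, +3) → x=-6, y=8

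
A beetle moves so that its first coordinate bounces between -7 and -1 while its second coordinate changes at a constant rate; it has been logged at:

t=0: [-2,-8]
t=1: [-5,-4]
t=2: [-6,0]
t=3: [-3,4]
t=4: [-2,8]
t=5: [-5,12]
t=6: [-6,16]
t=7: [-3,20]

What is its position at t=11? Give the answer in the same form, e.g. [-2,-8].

[-3,36]

The first coordinate reflects between -7 and -1, moving 3 per step.
  step 8: -3 → -2
  step 9: -2 → -5
  step 10: -5 → -6
  step 11: -6 → -3
The second coordinate changes by +4 each step: at step 11 it is 36.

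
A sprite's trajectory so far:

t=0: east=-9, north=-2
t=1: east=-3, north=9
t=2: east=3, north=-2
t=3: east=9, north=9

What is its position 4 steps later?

East: linear, +6 per step → 33 at step 7.
North: cycles through -2, 9 every 2 steps. Step 7 lands at position 1 of the cycle → 9.

east=33, north=9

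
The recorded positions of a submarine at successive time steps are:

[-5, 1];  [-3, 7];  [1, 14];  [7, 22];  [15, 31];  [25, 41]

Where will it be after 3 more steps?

First differences are [+2, +6], [+4, +7], [+6, +8], [+8, +9], [+10, +10]; their common second difference is [+2, +1] (constant acceleration).
step 6: [25, 41] + [+12, +11] → [37, 52]
step 7: [37, 52] + [+14, +12] → [51, 64]
step 8: [51, 64] + [+16, +13] → [67, 77]

[67, 77]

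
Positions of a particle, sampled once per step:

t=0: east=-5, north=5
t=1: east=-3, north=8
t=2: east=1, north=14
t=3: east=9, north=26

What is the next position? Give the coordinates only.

east=25, north=50

Step-to-step displacements: (+2, +3), (+4, +6), (+8, +12); each is 2× the previous.
step 4: east=9, north=26 + (+16, +24) → east=25, north=50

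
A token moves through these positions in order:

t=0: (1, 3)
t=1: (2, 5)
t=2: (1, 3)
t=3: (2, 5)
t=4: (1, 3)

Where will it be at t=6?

Step-to-step displacements: (+1, +2), (-1, -2), (+1, +2), (-1, -2); each is -1× the previous.
step 5: (1, 3) + (+1, +2) → (2, 5)
step 6: (2, 5) + (-1, -2) → (1, 3)

(1, 3)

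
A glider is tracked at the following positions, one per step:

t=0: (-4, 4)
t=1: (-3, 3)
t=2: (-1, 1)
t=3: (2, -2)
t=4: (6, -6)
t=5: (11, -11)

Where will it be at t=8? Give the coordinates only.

(32, -32)

Taking differences between consecutive positions: (+1, -1), (+2, -2), (+3, -3), (+4, -4), (+5, -5). These grow by (+1, -1) each step.
step 6: (11, -11) + (+6, -6) → (17, -17)
step 7: (17, -17) + (+7, -7) → (24, -24)
step 8: (24, -24) + (+8, -8) → (32, -32)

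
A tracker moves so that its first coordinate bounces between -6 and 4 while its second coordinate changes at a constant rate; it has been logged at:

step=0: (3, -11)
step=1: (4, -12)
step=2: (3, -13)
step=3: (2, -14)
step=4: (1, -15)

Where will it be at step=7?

The first coordinate travels 1 per step and bounces off the walls at -6 and 4.
  step 5: 1 → 0
  step 6: 0 → -1
  step 7: -1 → -2
The second coordinate changes by -1 each step: at step 7 it is -18.

(-2, -18)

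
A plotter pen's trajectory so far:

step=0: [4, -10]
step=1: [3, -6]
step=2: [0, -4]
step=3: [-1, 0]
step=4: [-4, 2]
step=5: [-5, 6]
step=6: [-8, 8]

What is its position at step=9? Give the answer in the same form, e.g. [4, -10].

[-13, 18]

Step-to-step displacements: [-1, +4], [-3, +2], [-1, +4], [-3, +2], [-1, +4], [-3, +2] — a repeating cycle of length 2.
step 7: apply [-1, +4] → [-9, 12]
step 8: apply [-3, +2] → [-12, 14]
step 9: apply [-1, +4] → [-13, 18]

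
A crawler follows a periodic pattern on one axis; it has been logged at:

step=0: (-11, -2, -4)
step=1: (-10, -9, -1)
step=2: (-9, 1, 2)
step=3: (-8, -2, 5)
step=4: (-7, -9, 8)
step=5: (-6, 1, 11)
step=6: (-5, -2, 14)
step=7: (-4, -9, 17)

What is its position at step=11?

(0, 1, 29)

First: linear, +1 per step → 0 at step 11.
Second: cycles through -2, -9, 1 every 3 steps. Step 11 lands at position 2 of the cycle → 1.
Third: linear, +3 per step → 29 at step 11.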